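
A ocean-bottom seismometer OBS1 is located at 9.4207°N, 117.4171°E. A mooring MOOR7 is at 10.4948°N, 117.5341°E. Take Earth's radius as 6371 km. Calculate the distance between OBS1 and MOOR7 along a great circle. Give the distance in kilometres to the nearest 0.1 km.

120.1 km

Δφ = 1.0741°,  Δλ = 0.1170°
a = sin²(Δφ/2) + cos φ₁ cos φ₂ sin²(Δλ/2) = 0.000089
c = 2·arcsin(√a) = 0.018854 rad = 1.0803°
d = R·c = 6371 × 0.018854 = 120.1 km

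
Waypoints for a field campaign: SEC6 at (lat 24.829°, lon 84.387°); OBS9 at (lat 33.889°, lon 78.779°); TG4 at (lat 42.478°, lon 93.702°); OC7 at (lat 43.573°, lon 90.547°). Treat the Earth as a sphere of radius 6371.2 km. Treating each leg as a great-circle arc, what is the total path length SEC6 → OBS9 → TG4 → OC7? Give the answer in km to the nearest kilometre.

SEC6→OBS9: c = 0.179584 rad, d = 1144.17 km
OBS9→TG4: c = 0.253120 rad, d = 1612.68 km
TG4→OC7: c = 0.044557 rad, d = 283.88 km
Total = 1144.17 + 1612.68 + 283.88 = 3040.73 km

3041 km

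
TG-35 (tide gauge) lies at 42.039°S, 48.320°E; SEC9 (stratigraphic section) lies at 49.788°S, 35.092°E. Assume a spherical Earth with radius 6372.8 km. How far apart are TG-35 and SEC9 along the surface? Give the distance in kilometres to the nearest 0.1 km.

1334.8 km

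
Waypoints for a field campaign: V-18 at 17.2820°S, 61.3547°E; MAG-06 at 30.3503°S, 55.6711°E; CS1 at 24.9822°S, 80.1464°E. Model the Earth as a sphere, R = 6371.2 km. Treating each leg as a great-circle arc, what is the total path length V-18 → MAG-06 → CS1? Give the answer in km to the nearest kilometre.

4041 km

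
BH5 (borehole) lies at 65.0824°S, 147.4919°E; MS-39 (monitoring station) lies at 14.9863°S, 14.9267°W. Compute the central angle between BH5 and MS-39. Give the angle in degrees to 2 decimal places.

98.83°

Δφ = 50.0961°,  Δλ = -162.4186°
a = sin²(Δφ/2) + cos φ₁ cos φ₂ sin²(Δλ/2) = 0.576728
c = 2·arcsin(√a) = 1.724862 rad = 98.8273°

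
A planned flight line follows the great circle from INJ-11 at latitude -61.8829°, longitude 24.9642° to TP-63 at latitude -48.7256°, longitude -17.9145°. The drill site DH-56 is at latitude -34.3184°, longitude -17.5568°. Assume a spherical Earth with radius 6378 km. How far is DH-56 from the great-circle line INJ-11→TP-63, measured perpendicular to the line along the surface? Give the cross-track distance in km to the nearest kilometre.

δ₁₃ = central angle INJ-11→DH-56 = 0.669498 rad  (haversine)
θ₁₃ = bearing INJ-11→DH-56 = 295.911°,  θ₁₂ = bearing INJ-11→TP-63 = 279.133°
dₓₜ = R·arcsin(sin δ₁₃ · sin(θ₁₃ − θ₁₂)) = 6378·arcsin(0.62059·sin(16.778°)) = 1148.806 km
|dₓₜ| = 1148.806 km

1149 km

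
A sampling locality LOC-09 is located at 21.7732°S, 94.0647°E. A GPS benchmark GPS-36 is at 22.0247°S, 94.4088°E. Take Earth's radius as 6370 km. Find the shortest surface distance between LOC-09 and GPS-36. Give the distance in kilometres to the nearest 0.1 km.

Δφ = -0.2515°,  Δλ = 0.3441°
a = sin²(Δφ/2) + cos φ₁ cos φ₂ sin²(Δλ/2) = 0.000013
c = 2·arcsin(√a) = 0.007094 rad = 0.4064°
d = R·c = 6370 × 0.007094 = 45.2 km

45.2 km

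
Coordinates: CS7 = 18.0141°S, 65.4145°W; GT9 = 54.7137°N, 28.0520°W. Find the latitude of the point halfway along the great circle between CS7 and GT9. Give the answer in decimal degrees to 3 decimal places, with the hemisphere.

19.236°N

Bx = cos φ₂ cos Δλ = 0.459133,  By = cos φ₂ sin Δλ = 0.350558
φₘ = atan2(sin φ₁ + sin φ₂, √((cos φ₁ + Bx)² + By²)) = 19.23602°
λₘ = λ₁ + atan2(By, cos φ₁ + Bx) = -51.45364°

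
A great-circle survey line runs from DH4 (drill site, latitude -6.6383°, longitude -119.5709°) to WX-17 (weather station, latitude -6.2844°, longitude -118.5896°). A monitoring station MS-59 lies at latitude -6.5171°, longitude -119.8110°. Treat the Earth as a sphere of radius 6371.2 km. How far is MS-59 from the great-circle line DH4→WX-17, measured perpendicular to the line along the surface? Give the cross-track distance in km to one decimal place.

21.7 km

δ₁₃ = central angle DH4→MS-59 = 0.004670 rad  (haversine)
θ₁₃ = bearing DH4→MS-59 = 296.923°,  θ₁₂ = bearing DH4→WX-17 = 70.107°
dₓₜ = R·arcsin(sin δ₁₃ · sin(θ₁₃ − θ₁₂)) = 6371.2·arcsin(0.00467·sin(226.816°)) = -21.693 km
|dₓₜ| = 21.693 km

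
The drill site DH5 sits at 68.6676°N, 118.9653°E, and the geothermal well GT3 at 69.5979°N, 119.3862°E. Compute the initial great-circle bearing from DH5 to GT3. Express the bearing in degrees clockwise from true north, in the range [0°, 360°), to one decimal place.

Δλ = 0.4209°
y = sin Δλ · cos φ₂ = 0.002561
x = cos φ₁ sin φ₂ − sin φ₁ cos φ₂ cos Δλ = 0.016245
θ = atan2(y, x) = 8.9585° → 8.9585° (mod 360°)

9.0°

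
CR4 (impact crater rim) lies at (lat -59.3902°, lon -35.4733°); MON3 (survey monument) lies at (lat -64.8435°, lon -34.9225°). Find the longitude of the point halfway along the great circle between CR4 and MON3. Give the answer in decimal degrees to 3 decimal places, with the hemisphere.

Bx = cos φ₂ cos Δλ = 0.425073,  By = cos φ₂ sin Δλ = 0.004086
φₘ = atan2(sin φ₁ + sin φ₂, √((cos φ₁ + Bx)² + By²)) = -62.11712°
λₘ = λ₁ + atan2(By, cos φ₁ + Bx) = -35.22269°

35.223°W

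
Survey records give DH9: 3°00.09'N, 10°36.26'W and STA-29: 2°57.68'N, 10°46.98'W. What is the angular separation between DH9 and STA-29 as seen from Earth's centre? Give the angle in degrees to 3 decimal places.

0.183°

DH9: φ = +3.00150°, λ = -10.60433°
STA-29: φ = +2.96133°, λ = -10.78300°
Δφ = -0.0402°,  Δλ = -0.1787°
a = sin²(Δφ/2) + cos φ₁ cos φ₂ sin²(Δλ/2) = 0.000003
c = 2·arcsin(√a) = 0.003192 rad = 0.1829°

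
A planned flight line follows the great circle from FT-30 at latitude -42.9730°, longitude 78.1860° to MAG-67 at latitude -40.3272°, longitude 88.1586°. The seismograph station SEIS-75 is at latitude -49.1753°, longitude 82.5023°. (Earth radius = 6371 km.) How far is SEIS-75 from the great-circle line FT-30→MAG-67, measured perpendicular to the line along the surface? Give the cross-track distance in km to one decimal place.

757.9 km

δ₁₃ = central angle FT-30→SEIS-75 = 0.120156 rad  (haversine)
θ₁₃ = bearing FT-30→SEIS-75 = 155.765°,  θ₁₂ = bearing FT-30→MAG-67 = 73.819°
dₓₜ = R·arcsin(sin δ₁₃ · sin(θ₁₃ − θ₁₂)) = 6371·arcsin(0.11987·sin(81.947°)) = 757.927 km
|dₓₜ| = 757.927 km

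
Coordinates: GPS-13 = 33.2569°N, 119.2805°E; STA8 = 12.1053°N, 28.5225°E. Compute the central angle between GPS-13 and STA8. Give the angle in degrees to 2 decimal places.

Δφ = -21.1516°,  Δλ = -90.7580°
a = sin²(Δφ/2) + cos φ₁ cos φ₂ sin²(Δλ/2) = 0.447907
c = 2·arcsin(√a) = 1.466420 rad = 84.0197°

84.02°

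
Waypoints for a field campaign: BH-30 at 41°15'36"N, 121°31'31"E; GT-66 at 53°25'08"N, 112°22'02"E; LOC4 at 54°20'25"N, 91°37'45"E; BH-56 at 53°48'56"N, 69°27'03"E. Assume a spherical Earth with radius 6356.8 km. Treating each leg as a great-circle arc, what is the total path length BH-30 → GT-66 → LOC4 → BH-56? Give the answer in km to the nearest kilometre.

4306 km

BH-30: φ = +41.26000°, λ = +121.52528°
GT-66: φ = +53.41889°, λ = +112.36722°
LOC4: φ = +54.34028°, λ = +91.62917°
BH-56: φ = +53.81556°, λ = +69.45083°
BH-30→GT-66: c = 0.237808 rad, d = 1511.70 km
GT-66→LOC4: c = 0.213192 rad, d = 1355.22 km
LOC4→BH-56: c = 0.226343 rad, d = 1438.82 km
Total = 1511.70 + 1355.22 + 1438.82 = 4305.74 km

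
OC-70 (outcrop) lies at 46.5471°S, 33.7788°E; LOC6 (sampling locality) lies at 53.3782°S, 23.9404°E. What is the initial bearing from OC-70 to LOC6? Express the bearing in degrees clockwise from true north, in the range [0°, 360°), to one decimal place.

219.1°

Δλ = -9.8384°
y = sin Δλ · cos φ₂ = -0.101929
x = cos φ₁ sin φ₂ − sin φ₁ cos φ₂ cos Δλ = -0.125311
θ = atan2(y, x) = -140.8749° → 219.1251° (mod 360°)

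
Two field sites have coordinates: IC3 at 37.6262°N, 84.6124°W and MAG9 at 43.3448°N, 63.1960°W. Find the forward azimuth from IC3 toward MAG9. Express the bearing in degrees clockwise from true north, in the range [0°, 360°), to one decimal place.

Δλ = 21.4164°
y = sin Δλ · cos φ₂ = 0.265545
x = cos φ₁ sin φ₂ − sin φ₁ cos φ₂ cos Δλ = 0.130299
θ = atan2(y, x) = 63.8635° → 63.8635° (mod 360°)

63.9°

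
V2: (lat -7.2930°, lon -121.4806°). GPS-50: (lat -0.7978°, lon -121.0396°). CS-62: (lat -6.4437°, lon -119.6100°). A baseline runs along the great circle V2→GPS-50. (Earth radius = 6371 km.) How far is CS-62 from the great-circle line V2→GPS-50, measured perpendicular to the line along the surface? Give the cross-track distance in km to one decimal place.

199.8 km

δ₁₃ = central angle V2→CS-62 = 0.035642 rad  (haversine)
θ₁₃ = bearing V2→CS-62 = 65.539°,  θ₁₂ = bearing V2→GPS-50 = 3.892°
dₓₜ = R·arcsin(sin δ₁₃ · sin(θ₁₃ − θ₁₂)) = 6371·arcsin(0.03563·sin(61.647°)) = 199.825 km
|dₓₜ| = 199.825 km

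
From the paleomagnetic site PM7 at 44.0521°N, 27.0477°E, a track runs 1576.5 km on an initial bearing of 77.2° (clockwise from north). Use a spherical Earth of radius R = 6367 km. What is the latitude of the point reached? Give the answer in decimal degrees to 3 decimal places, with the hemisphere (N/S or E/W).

45.490°N

δ = d/R = 1576.5/6367 = 0.247605 rad
φ₂ = arcsin(sin φ₁ cos δ + cos φ₁ sin δ cos θ)
   = arcsin(0.69531·0.96950 + 0.71871·0.24508·0.22155) = 45.49023°
λ₂ = λ₁ + atan2(sin θ sin δ cos φ₁, cos δ − sin φ₁ sin φ₂) = 46.98034°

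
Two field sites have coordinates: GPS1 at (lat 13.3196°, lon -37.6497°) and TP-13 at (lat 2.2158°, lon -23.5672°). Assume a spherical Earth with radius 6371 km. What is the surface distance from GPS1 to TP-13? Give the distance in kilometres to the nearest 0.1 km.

1980.8 km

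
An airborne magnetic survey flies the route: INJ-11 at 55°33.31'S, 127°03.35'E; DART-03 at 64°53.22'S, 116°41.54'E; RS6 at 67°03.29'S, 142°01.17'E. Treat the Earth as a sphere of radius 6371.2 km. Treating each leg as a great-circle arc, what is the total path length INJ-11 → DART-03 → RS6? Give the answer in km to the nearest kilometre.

INJ-11: φ = -55.55517°, λ = +127.05583°
DART-03: φ = -64.88700°, λ = +116.69233°
RS6: φ = -67.05483°, λ = +142.01950°
INJ-11→DART-03: c = 0.185470 rad, d = 1181.67 km
DART-03→RS6: c = 0.182567 rad, d = 1163.17 km
Total = 1181.67 + 1163.17 = 2344.84 km

2345 km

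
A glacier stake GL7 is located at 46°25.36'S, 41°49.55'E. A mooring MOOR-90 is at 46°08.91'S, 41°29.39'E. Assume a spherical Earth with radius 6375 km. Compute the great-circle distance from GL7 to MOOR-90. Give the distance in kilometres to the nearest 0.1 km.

GL7: φ = -46.42267°, λ = +41.82583°
MOOR-90: φ = -46.14850°, λ = +41.48983°
Δφ = 0.2742°,  Δλ = -0.3360°
a = sin²(Δφ/2) + cos φ₁ cos φ₂ sin²(Δλ/2) = 0.000010
c = 2·arcsin(√a) = 0.006271 rad = 0.3593°
d = R·c = 6375 × 0.006271 = 40.0 km

40.0 km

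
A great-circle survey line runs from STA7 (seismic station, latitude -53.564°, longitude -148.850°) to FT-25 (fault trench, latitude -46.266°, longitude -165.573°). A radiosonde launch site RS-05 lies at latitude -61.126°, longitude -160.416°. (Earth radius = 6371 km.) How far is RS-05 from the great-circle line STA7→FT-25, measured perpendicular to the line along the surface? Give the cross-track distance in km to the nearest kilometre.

δ₁₃ = central angle STA7→RS-05 = 0.170621 rad  (haversine)
θ₁₃ = bearing STA7→RS-05 = 214.764°,  θ₁₂ = bearing STA7→FT-25 = 297.490°
dₓₜ = R·arcsin(sin δ₁₃ · sin(θ₁₃ − θ₁₂)) = 6371·arcsin(0.16979·sin(-82.726°)) = -1078.195 km
|dₓₜ| = 1078.195 km

1078 km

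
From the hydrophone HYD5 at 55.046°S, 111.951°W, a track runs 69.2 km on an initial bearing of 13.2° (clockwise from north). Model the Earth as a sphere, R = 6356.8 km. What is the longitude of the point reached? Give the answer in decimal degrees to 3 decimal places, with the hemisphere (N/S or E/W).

δ = d/R = 69.2/6356.8 = 0.010886 rad
φ₂ = arcsin(sin φ₁ cos δ + cos φ₁ sin δ cos θ)
   = arcsin(-0.81961·0.99994 + 0.57292·0.01089·0.97358) = -54.43851°
λ₂ = λ₁ + atan2(sin θ sin δ cos φ₁, cos δ − sin φ₁ sin φ₂) = -111.70611°

111.706°W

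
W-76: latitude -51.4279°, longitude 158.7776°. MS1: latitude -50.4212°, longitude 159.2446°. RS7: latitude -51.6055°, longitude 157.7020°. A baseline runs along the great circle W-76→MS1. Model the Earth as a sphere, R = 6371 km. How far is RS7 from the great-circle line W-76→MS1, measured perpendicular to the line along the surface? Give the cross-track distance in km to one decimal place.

65.5 km

δ₁₃ = central angle W-76→RS7 = 0.012086 rad  (haversine)
θ₁₃ = bearing W-76→RS7 = 254.719°,  θ₁₂ = bearing W-76→MS1 = 16.481°
dₓₜ = R·arcsin(sin δ₁₃ · sin(θ₁₃ − θ₁₂)) = 6371·arcsin(0.01209·sin(238.238°)) = -65.469 km
|dₓₜ| = 65.469 km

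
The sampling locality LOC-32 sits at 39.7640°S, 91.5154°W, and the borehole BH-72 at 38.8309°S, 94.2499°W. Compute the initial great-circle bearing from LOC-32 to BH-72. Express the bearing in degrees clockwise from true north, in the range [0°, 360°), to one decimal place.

Δλ = -2.7345°
y = sin Δλ · cos φ₂ = -0.037164
x = cos φ₁ sin φ₂ − sin φ₁ cos φ₂ cos Δλ = 0.015718
θ = atan2(y, x) = -67.0755° → 292.9245° (mod 360°)

292.9°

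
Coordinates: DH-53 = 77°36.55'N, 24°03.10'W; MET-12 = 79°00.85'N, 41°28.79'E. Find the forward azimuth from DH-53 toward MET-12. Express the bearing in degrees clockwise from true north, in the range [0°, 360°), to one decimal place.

DH-53: φ = +77.60917°, λ = -24.05167°
MET-12: φ = +79.01417°, λ = +41.47983°
Δλ = 65.5315°
y = sin Δλ · cos φ₂ = 0.173451
x = cos φ₁ sin φ₂ − sin φ₁ cos φ₂ cos Δλ = 0.133554
θ = atan2(y, x) = 52.4044° → 52.4044° (mod 360°)

52.4°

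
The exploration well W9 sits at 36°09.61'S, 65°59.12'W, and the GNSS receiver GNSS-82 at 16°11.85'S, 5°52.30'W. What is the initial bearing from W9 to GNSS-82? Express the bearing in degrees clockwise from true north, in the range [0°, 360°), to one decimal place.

W9: φ = -36.16017°, λ = -65.98533°
GNSS-82: φ = -16.19750°, λ = -5.87167°
Δλ = 60.1137°
y = sin Δλ · cos φ₂ = 0.832600
x = cos φ₁ sin φ₂ − sin φ₁ cos φ₂ cos Δλ = 0.057122
θ = atan2(y, x) = 86.0753° → 86.0753° (mod 360°)

86.1°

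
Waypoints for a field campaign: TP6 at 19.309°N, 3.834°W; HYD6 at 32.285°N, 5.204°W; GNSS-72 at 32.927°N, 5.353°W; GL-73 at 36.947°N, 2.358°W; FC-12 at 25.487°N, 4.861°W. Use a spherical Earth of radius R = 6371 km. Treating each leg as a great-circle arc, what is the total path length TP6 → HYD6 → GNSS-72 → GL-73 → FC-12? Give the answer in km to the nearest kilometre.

3342 km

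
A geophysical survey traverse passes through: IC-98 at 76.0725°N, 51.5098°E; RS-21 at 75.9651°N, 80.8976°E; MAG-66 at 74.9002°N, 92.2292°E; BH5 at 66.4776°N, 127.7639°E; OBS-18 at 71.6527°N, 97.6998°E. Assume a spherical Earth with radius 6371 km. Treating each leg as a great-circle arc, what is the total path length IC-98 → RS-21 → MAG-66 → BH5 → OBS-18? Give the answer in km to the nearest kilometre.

3995 km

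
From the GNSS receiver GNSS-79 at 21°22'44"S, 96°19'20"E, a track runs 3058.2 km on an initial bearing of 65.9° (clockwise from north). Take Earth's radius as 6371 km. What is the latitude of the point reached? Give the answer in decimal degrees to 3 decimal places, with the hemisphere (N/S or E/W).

8.496°S

GNSS-79: φ = -21.37889°, λ = +96.32222°
δ = d/R = 3058.2/6371 = 0.480019 rad
φ₂ = arcsin(sin φ₁ cos δ + cos φ₁ sin δ cos θ)
   = arcsin(-0.36453·0.88699 + 0.93119·0.46180·0.40833) = -8.49634°
λ₂ = λ₁ + atan2(sin θ sin δ cos φ₁, cos δ − sin φ₁ sin φ₂) = 121.55018°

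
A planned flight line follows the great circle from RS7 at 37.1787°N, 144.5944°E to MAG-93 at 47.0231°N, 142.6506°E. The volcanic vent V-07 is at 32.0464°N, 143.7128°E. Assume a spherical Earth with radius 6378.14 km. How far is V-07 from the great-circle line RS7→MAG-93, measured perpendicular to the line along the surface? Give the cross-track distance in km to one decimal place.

158.8 km

δ₁₃ = central angle RS7→V-07 = 0.090465 rad  (haversine)
θ₁₃ = bearing RS7→V-07 = 188.300°,  θ₁₂ = bearing RS7→MAG-93 = 352.308°
dₓₜ = R·arcsin(sin δ₁₃ · sin(θ₁₃ − θ₁₂)) = 6378.14·arcsin(0.09034·sin(-164.008°)) = -158.762 km
|dₓₜ| = 158.762 km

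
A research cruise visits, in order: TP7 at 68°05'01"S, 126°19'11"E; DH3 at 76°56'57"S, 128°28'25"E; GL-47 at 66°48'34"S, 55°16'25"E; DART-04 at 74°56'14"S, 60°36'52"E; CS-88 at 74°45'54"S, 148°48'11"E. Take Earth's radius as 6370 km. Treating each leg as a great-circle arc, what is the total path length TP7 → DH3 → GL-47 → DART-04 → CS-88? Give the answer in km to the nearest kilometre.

TP7: φ = -68.08361°, λ = +126.31972°
DH3: φ = -76.94917°, λ = +128.47361°
GL-47: φ = -66.80944°, λ = +55.27361°
DART-04: φ = -74.93722°, λ = +60.61444°
CS-88: φ = -74.76500°, λ = +148.80306°
TP7→DH3: c = 0.155119 rad, d = 988.11 km
DH3→GL-47: c = 0.399748 rad, d = 2546.39 km
GL-47→DART-04: c = 0.144965 rad, d = 923.43 km
DART-04→CS-88: c = 0.365727 rad, d = 2329.68 km
Total = 988.11 + 2546.39 + 923.43 + 2329.68 = 6787.61 km

6788 km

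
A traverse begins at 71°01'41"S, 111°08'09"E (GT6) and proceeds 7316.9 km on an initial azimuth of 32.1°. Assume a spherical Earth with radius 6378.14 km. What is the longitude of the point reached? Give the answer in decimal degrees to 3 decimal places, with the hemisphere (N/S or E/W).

140.416°E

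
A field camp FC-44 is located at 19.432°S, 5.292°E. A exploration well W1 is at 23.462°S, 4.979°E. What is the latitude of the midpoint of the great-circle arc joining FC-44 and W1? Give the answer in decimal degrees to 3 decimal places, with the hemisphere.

21.447°S

Bx = cos φ₂ cos Δλ = 0.917311,  By = cos φ₂ sin Δλ = -0.005011
φₘ = atan2(sin φ₁ + sin φ₂, √((cos φ₁ + Bx)² + By²)) = -21.44707°
λₘ = λ₁ + atan2(By, cos φ₁ + Bx) = 5.13766°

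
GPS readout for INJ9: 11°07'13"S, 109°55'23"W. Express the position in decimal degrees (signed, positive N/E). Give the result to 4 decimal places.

lat: 11.1203° S → -11.1203°
lon: 109.9231° W → -109.9231°

-11.1203°, -109.9231°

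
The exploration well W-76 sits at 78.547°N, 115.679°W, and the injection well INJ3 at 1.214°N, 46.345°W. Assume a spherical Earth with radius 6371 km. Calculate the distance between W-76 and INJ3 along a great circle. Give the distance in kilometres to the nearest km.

Δφ = -77.3330°,  Δλ = 69.3340°
a = sin²(Δφ/2) + cos φ₁ cos φ₂ sin²(Δλ/2) = 0.454587
c = 2·arcsin(√a) = 1.479845 rad = 84.7889°
d = R·c = 6371 × 1.479845 = 9428.1 km

9428 km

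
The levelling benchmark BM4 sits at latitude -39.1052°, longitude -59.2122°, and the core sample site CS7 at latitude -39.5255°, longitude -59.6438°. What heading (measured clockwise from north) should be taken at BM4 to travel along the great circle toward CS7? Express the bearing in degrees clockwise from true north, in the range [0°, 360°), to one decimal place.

Δλ = -0.4316°
y = sin Δλ · cos φ₂ = -0.005810
x = cos φ₁ sin φ₂ − sin φ₁ cos φ₂ cos Δλ = -0.007349
θ = atan2(y, x) = -141.6704° → 218.3296° (mod 360°)

218.3°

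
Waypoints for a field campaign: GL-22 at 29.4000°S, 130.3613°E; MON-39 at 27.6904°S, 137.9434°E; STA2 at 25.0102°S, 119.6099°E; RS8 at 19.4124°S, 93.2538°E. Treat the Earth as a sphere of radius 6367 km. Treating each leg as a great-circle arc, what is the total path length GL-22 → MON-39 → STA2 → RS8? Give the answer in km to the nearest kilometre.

5389 km

GL-22→MON-39: c = 0.119988 rad, d = 763.96 km
MON-39→STA2: c = 0.290239 rad, d = 1847.95 km
STA2→RS8: c = 0.436148 rad, d = 2776.96 km
Total = 763.96 + 1847.95 + 2776.96 = 5388.87 km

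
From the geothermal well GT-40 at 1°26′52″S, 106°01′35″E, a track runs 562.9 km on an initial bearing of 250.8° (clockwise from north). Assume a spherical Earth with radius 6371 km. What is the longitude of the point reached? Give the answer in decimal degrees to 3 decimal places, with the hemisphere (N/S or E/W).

101.239°E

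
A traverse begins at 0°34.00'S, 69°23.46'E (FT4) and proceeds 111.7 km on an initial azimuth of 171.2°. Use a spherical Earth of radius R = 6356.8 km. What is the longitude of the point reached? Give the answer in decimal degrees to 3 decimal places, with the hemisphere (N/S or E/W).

FT4: φ = -0.56667°, λ = +69.39100°
δ = d/R = 111.7/6356.8 = 0.017572 rad
φ₂ = arcsin(sin φ₁ cos δ + cos φ₁ sin δ cos θ)
   = arcsin(-0.00989·0.99985 + 0.99995·0.01757·-0.98823) = -1.56160°
λ₂ = λ₁ + atan2(sin θ sin δ cos φ₁, cos δ − sin φ₁ sin φ₂) = 69.54507°

69.545°E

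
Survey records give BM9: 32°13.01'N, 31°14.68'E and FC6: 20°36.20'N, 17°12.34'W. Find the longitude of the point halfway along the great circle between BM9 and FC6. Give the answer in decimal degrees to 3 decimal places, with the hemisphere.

5.718°E

BM9: φ = +32.21683°, λ = +31.24467°
FC6: φ = +20.60333°, λ = -17.20567°
Bx = cos φ₂ cos Δλ = 0.620846,  By = cos φ₂ sin Δλ = -0.700514
φₘ = atan2(sin φ₁ + sin φ₂, √((cos φ₁ + Bx)² + By²)) = 28.56559°
λₘ = λ₁ + atan2(By, cos φ₁ + Bx) = 5.71772°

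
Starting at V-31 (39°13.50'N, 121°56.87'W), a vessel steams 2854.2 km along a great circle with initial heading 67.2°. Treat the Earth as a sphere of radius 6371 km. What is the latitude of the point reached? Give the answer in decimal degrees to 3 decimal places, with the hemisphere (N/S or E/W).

V-31: φ = +39.22500°, λ = -121.94783°
δ = d/R = 2854.2/6371 = 0.447999 rad
φ₂ = arcsin(sin φ₁ cos δ + cos φ₁ sin δ cos θ)
   = arcsin(0.63237·0.90132 + 0.77467·0.43316·0.38752) = 44.42672°
λ₂ = λ₁ + atan2(sin θ sin δ cos φ₁, cos δ − sin φ₁ sin φ₂) = -87.95063°

44.427°N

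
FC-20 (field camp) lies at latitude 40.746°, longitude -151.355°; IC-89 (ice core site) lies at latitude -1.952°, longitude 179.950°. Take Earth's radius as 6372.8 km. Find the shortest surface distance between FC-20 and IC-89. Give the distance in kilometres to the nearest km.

5568 km

Δφ = -42.6980°,  Δλ = -28.6950°
a = sin²(Δφ/2) + cos φ₁ cos φ₂ sin²(Δλ/2) = 0.179026
c = 2·arcsin(√a) = 0.873759 rad = 50.0627°
d = R·c = 6372.8 × 0.873759 = 5568.3 km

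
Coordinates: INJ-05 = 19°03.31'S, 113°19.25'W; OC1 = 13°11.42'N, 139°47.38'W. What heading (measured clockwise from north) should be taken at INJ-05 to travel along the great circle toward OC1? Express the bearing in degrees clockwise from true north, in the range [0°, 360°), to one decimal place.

INJ-05: φ = -19.05517°, λ = -113.32083°
OC1: φ = +13.19033°, λ = -139.78967°
Δλ = -26.4688°
y = sin Δλ · cos φ₂ = -0.433952
x = cos φ₁ sin φ₂ − sin φ₁ cos φ₂ cos Δλ = 0.500229
θ = atan2(y, x) = -40.9419° → 319.0581° (mod 360°)

319.1°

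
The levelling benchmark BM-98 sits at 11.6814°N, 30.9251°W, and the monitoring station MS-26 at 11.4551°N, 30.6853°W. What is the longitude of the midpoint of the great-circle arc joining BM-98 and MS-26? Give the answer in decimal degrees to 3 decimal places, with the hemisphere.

30.805°W

Bx = cos φ₂ cos Δλ = 0.980072,  By = cos φ₂ sin Δλ = 0.004102
φₘ = atan2(sin φ₁ + sin φ₂, √((cos φ₁ + Bx)² + By²)) = 11.56827°
λₘ = λ₁ + atan2(By, cos φ₁ + Bx) = -30.80515°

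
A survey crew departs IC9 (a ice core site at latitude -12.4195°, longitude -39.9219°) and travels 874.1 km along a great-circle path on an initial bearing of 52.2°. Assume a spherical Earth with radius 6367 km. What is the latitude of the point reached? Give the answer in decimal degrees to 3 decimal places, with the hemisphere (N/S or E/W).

7.535°S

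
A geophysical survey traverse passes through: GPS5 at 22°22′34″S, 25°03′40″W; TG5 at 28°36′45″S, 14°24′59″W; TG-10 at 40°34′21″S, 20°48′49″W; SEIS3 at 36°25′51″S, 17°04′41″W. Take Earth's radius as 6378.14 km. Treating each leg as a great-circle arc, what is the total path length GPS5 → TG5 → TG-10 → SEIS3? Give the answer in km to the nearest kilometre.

GPS5: φ = -22.37611°, λ = -25.06111°
TG5: φ = -28.61250°, λ = -14.41639°
TG-10: φ = -40.57250°, λ = -20.81361°
SEIS3: φ = -36.43083°, λ = -17.07806°
GPS5→TG5: c = 0.199768 rad, d = 1274.15 km
TG5→TG-10: c = 0.227911 rad, d = 1453.65 km
TG-10→SEIS3: c = 0.088459 rad, d = 564.20 km
Total = 1274.15 + 1453.65 + 564.20 = 3292.00 km

3292 km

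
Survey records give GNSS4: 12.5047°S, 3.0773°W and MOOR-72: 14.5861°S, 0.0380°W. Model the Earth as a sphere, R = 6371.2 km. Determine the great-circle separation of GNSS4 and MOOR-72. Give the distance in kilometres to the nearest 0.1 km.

401.9 km

Δφ = -2.0814°,  Δλ = 3.0393°
a = sin²(Δφ/2) + cos φ₁ cos φ₂ sin²(Δλ/2) = 0.000994
c = 2·arcsin(√a) = 0.063078 rad = 3.6141°
d = R·c = 6371.2 × 0.063078 = 401.9 km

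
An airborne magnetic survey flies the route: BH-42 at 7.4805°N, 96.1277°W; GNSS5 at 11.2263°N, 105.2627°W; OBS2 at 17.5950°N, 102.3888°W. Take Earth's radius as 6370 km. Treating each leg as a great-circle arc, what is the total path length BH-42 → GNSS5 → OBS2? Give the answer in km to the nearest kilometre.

1858 km

BH-42→GNSS5: c = 0.170328 rad, d = 1084.99 km
GNSS5→OBS2: c = 0.121295 rad, d = 772.65 km
Total = 1084.99 + 772.65 = 1857.64 km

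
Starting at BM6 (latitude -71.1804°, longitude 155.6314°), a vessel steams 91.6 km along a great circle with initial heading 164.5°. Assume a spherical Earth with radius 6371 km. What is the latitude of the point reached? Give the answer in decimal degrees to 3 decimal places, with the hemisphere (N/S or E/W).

71.973°S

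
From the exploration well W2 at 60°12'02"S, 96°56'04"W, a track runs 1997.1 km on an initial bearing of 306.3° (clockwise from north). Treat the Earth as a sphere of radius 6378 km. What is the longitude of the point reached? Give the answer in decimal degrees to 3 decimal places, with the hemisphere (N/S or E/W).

W2: φ = -60.20056°, λ = -96.93444°
δ = d/R = 1997.1/6378 = 0.313123 rad
φ₂ = arcsin(sin φ₁ cos δ + cos φ₁ sin δ cos θ)
   = arcsin(-0.86777·0.95138 + 0.49697·0.30803·0.59201) = -47.30299°
λ₂ = λ₁ + atan2(sin θ sin δ cos φ₁, cos δ − sin φ₁ sin φ₂) = -118.40893°

118.409°W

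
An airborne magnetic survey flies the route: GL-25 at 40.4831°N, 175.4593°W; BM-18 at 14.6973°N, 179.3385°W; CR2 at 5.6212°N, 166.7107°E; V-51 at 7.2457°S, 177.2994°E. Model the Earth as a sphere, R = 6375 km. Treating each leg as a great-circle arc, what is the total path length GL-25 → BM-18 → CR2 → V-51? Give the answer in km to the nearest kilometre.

GL-25→BM-18: c = 0.453907 rad, d = 2893.65 km
BM-18→CR2: c = 0.287043 rad, d = 1829.90 km
CR2→V-51: c = 0.290577 rad, d = 1852.43 km
Total = 2893.65 + 1829.90 + 1852.43 = 6575.98 km

6576 km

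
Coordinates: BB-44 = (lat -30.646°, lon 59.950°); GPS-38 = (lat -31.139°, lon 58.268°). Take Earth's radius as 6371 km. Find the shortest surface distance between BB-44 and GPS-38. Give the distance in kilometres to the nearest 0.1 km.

169.6 km

Δφ = -0.4930°,  Δλ = -1.6820°
a = sin²(Δφ/2) + cos φ₁ cos φ₂ sin²(Δλ/2) = 0.000177
c = 2·arcsin(√a) = 0.026620 rad = 1.5252°
d = R·c = 6371 × 0.026620 = 169.6 km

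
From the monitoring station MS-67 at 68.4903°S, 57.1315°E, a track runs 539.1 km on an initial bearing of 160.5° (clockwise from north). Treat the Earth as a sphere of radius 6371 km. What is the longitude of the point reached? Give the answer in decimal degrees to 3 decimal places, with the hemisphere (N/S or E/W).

62.665°E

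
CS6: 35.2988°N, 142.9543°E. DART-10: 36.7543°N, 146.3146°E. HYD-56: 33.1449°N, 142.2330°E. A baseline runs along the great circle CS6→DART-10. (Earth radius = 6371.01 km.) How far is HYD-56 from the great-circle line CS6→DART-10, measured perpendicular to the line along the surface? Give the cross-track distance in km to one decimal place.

176.2 km

δ₁₃ = central angle CS6→HYD-56 = 0.039007 rad  (haversine)
θ₁₃ = bearing CS6→HYD-56 = 195.681°,  θ₁₂ = bearing CS6→DART-10 = 60.846°
dₓₜ = R·arcsin(sin δ₁₃ · sin(θ₁₃ − θ₁₂)) = 6371.01·arcsin(0.03900·sin(134.835°)) = 176.208 km
|dₓₜ| = 176.208 km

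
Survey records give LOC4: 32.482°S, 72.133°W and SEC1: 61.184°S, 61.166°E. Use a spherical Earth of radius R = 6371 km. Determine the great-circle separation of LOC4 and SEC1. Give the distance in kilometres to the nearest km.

8779 km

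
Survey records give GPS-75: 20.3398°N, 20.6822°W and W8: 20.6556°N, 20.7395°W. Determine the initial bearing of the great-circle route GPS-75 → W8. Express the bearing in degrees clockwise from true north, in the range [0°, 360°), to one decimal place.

Δλ = -0.0573°
y = sin Δλ · cos φ₂ = -0.000936
x = cos φ₁ sin φ₂ − sin φ₁ cos φ₂ cos Δλ = 0.005512
θ = atan2(y, x) = -9.6356° → 350.3644° (mod 360°)

350.4°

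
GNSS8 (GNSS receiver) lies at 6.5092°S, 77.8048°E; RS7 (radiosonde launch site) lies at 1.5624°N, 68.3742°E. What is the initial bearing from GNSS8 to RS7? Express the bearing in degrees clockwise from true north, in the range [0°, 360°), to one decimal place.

310.3°

Δλ = -9.4306°
y = sin Δλ · cos φ₂ = -0.163792
x = cos φ₁ sin φ₂ − sin φ₁ cos φ₂ cos Δλ = 0.138879
θ = atan2(y, x) = -49.7054° → 310.2946° (mod 360°)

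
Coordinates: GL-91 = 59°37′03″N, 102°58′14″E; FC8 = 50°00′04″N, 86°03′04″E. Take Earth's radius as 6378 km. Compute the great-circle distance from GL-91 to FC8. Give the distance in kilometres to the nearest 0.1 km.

1516.2 km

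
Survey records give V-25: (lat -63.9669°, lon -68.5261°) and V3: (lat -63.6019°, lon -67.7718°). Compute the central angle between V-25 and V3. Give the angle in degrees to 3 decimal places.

0.494°

Δφ = 0.3650°,  Δλ = 0.7543°
a = sin²(Δφ/2) + cos φ₁ cos φ₂ sin²(Δλ/2) = 0.000019
c = 2·arcsin(√a) = 0.008626 rad = 0.4942°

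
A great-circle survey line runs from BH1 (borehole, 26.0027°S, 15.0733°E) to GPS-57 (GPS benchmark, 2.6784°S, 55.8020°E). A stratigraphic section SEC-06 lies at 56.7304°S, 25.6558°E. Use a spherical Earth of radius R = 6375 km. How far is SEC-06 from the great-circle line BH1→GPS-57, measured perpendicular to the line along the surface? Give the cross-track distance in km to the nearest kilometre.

δ₁₃ = central angle BH1→SEC-06 = 0.552492 rad  (haversine)
θ₁₃ = bearing BH1→SEC-06 = 168.932°,  θ₁₂ = bearing BH1→GPS-57 = 66.023°
dₓₜ = R·arcsin(sin δ₁₃ · sin(θ₁₃ − θ₁₂)) = 6375·arcsin(0.52481·sin(102.909°)) = 3423.264 km
|dₓₜ| = 3423.264 km

3423 km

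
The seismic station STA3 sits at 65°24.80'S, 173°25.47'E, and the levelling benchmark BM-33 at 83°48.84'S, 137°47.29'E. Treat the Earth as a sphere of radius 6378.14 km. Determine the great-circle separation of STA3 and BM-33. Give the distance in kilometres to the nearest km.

2212 km

STA3: φ = -65.41333°, λ = +173.42450°
BM-33: φ = -83.81400°, λ = +137.78817°
Δφ = -18.4007°,  Δλ = -35.6363°
a = sin²(Δφ/2) + cos φ₁ cos φ₂ sin²(Δλ/2) = 0.029762
c = 2·arcsin(√a) = 0.346767 rad = 19.8683°
d = R·c = 6378.14 × 0.346767 = 2211.7 km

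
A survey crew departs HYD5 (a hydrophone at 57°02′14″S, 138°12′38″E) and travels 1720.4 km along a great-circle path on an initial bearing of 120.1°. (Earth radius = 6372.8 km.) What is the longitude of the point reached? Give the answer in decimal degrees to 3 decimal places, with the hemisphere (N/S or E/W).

HYD5: φ = -57.03722°, λ = +138.21056°
δ = d/R = 1720.4/6372.8 = 0.269960 rad
φ₂ = arcsin(sin φ₁ cos δ + cos φ₁ sin δ cos θ)
   = arcsin(-0.83902·0.96378 + 0.54409·0.26669·-0.50151) = -61.81271°
λ₂ = λ₁ + atan2(sin θ sin δ cos φ₁, cos δ − sin φ₁ sin φ₂) = 167.45038°

167.450°E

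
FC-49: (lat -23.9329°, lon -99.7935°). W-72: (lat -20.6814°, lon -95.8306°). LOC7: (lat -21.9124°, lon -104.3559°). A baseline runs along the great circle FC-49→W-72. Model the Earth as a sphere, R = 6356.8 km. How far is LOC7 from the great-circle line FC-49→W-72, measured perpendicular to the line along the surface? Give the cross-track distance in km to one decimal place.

δ₁₃ = central angle FC-49→LOC7 = 0.081370 rad  (haversine)
θ₁₃ = bearing FC-49→LOC7 = 294.778°,  θ₁₂ = bearing FC-49→W-72 = 49.199°
dₓₜ = R·arcsin(sin δ₁₃ · sin(θ₁₃ − θ₁₂)) = 6356.8·arcsin(0.08128·sin(245.578°)) = -470.886 km
|dₓₜ| = 470.886 km

470.9 km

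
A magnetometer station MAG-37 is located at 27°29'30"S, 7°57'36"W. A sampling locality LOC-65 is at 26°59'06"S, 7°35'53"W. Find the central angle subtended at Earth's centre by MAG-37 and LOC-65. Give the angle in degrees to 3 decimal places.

MAG-37: φ = -27.49167°, λ = -7.96000°
LOC-65: φ = -26.98500°, λ = -7.59806°
Δφ = 0.5067°,  Δλ = 0.3619°
a = sin²(Δφ/2) + cos φ₁ cos φ₂ sin²(Δλ/2) = 0.000027
c = 2·arcsin(√a) = 0.010476 rad = 0.6002°

0.600°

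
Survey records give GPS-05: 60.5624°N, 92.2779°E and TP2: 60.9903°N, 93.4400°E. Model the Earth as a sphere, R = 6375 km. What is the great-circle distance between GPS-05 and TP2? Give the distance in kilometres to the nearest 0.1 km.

79.1 km

Δφ = 0.4279°,  Δλ = 1.1621°
a = sin²(Δφ/2) + cos φ₁ cos φ₂ sin²(Δλ/2) = 0.000038
c = 2·arcsin(√a) = 0.012403 rad = 0.7106°
d = R·c = 6375 × 0.012403 = 79.1 km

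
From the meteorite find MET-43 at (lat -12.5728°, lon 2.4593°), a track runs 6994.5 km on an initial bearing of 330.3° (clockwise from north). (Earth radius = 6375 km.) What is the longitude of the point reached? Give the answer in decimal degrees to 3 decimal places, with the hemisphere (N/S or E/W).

33.248°W

δ = d/R = 6994.5/6375 = 1.097176 rad
φ₂ = arcsin(sin φ₁ cos δ + cos φ₁ sin δ cos θ)
   = arcsin(-0.21768·0.45611 + 0.97602·0.88992·0.86863) = 40.93424°
λ₂ = λ₁ + atan2(sin θ sin δ cos φ₁, cos δ − sin φ₁ sin φ₂) = -33.24788°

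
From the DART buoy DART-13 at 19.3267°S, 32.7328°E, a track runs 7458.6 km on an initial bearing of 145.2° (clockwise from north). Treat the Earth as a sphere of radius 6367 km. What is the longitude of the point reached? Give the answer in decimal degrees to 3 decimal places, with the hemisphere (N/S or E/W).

δ = d/R = 7458.6/6367 = 1.171447 rad
φ₂ = arcsin(sin φ₁ cos δ + cos φ₁ sin δ cos θ)
   = arcsin(-0.33095·0.38882 + 0.94365·0.92131·-0.82115) = -57.41405°
λ₂ = λ₁ + atan2(sin θ sin δ cos φ₁, cos δ − sin φ₁ sin φ₂) = 110.23686°

110.237°E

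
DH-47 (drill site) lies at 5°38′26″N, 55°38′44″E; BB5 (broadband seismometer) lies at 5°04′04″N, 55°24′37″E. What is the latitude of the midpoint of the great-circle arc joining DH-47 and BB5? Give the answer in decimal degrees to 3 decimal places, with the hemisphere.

5.354°N

DH-47: φ = +5.64056°, λ = +55.64556°
BB5: φ = +5.06778°, λ = +55.41028°
Bx = cos φ₂ cos Δλ = 0.996083,  By = cos φ₂ sin Δλ = -0.004090
φₘ = atan2(sin φ₁ + sin φ₂, √((cos φ₁ + Bx)² + By²)) = 5.35418°
λₘ = λ₁ + atan2(By, cos φ₁ + Bx) = 55.52786°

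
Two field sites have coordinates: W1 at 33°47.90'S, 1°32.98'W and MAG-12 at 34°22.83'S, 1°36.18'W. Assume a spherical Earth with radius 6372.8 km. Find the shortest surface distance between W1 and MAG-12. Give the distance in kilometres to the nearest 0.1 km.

64.9 km

W1: φ = -33.79833°, λ = -1.54967°
MAG-12: φ = -34.38050°, λ = -1.60300°
Δφ = -0.5822°,  Δλ = -0.0533°
a = sin²(Δφ/2) + cos φ₁ cos φ₂ sin²(Δλ/2) = 0.000026
c = 2·arcsin(√a) = 0.010190 rad = 0.5838°
d = R·c = 6372.8 × 0.010190 = 64.9 km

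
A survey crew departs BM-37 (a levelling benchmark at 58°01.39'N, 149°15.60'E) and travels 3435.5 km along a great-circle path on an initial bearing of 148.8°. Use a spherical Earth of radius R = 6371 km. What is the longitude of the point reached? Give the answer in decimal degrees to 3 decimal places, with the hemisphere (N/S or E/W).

167.090°E

BM-37: φ = +58.02317°, λ = +149.26000°
δ = d/R = 3435.5/6371 = 0.539240 rad
φ₂ = arcsin(sin φ₁ cos δ + cos φ₁ sin δ cos θ)
   = arcsin(0.84826·0.85810 + 0.52958·0.51348·-0.85536) = 29.68918°
λ₂ = λ₁ + atan2(sin θ sin δ cos φ₁, cos δ − sin φ₁ sin φ₂) = 167.09003°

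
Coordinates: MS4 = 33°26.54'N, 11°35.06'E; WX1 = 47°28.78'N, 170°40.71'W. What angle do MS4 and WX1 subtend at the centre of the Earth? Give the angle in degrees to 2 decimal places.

MS4: φ = +33.44233°, λ = +11.58433°
WX1: φ = +47.47967°, λ = -170.67850°
Δφ = 14.0373°,  Δλ = 177.7372°
a = sin²(Δφ/2) + cos φ₁ cos φ₂ sin²(Δλ/2) = 0.578670
c = 2·arcsin(√a) = 1.728792 rad = 99.0525°

99.05°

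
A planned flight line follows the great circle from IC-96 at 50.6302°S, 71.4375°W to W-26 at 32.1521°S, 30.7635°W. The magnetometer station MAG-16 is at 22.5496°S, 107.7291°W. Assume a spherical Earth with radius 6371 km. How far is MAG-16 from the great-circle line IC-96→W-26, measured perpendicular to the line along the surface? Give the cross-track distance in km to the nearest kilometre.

δ₁₃ = central angle IC-96→MAG-16 = 0.694077 rad  (haversine)
θ₁₃ = bearing IC-96→MAG-16 = 301.289°,  θ₁₂ = bearing IC-96→W-26 = 73.942°
dₓₜ = R·arcsin(sin δ₁₃ · sin(θ₁₃ − θ₁₂)) = 6371·arcsin(0.63968·sin(227.347°)) = -3120.598 km
|dₓₜ| = 3120.598 km

3121 km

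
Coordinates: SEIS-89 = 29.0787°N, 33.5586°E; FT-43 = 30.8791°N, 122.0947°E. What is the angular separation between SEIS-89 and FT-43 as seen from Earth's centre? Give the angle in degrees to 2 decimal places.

Δφ = 1.8004°,  Δλ = 88.5361°
a = sin²(Δφ/2) + cos φ₁ cos φ₂ sin²(Δλ/2) = 0.365702
c = 2·arcsin(√a) = 1.298861 rad = 74.4192°

74.42°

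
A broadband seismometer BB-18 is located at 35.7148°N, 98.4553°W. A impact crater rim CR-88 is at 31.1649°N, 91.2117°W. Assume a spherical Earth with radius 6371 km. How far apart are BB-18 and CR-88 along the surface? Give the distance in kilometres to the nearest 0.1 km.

Δφ = -4.5499°,  Δλ = 7.2436°
a = sin²(Δφ/2) + cos φ₁ cos φ₂ sin²(Δλ/2) = 0.004348
c = 2·arcsin(√a) = 0.131976 rad = 7.5617°
d = R·c = 6371 × 0.131976 = 840.8 km

840.8 km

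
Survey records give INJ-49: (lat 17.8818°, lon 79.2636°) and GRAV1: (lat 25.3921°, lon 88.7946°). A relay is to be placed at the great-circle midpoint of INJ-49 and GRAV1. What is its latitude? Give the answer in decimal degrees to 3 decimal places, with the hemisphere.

Bx = cos φ₂ cos Δλ = 0.890924,  By = cos φ₂ sin Δλ = 0.149585
φₘ = atan2(sin φ₁ + sin φ₂, √((cos φ₁ + Bx)² + By²)) = 21.70499°
λₘ = λ₁ + atan2(By, cos φ₁ + Bx) = 83.90474°

21.705°N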